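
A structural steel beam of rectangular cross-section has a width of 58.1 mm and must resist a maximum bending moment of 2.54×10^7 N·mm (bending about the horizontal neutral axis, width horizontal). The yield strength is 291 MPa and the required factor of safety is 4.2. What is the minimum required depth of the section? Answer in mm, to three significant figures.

σ_allow = 291/4.2 = 69.29 MPa.
For a rectangular section σ = 6M/(bh²), so h² = 6M/(b σ_allow) = 6×2.5400×10^7/(58.1×69.29) = 37860 mm².
h = 194.6 mm.

h = 195 mm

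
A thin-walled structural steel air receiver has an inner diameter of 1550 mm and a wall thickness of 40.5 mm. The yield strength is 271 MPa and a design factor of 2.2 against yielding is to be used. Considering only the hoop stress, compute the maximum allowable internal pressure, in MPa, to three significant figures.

p_allow = 6.44 MPa

σ_allow = 271/2.2 = 123.2 MPa.
σ_h = pD/(2t) → p_allow = 2σ_allow t/D = 2×123.2×40.5/1550 = 6.437 MPa.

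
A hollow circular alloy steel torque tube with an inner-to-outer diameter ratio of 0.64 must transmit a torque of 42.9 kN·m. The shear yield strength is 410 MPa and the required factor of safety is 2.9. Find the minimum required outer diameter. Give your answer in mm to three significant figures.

τ_allow = 410/2.9 = 141.4 MPa.
For a hollow shaft τ = 16T/[πd_o³(1−k⁴)] with k = 0.64, so 1−k⁴ = 0.8322.
d_o³ = 16T/[π τ_allow (1−k⁴)] = 16×4.2900×10^7/(π×141.4×0.8322) = 1.857×10^6 mm³.
d_o = 122.9 mm.

d_o = 123 mm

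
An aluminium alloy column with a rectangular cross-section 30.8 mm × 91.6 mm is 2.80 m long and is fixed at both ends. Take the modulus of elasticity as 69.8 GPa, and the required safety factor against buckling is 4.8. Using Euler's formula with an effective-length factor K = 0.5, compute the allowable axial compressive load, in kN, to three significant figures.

Buckling occurs about the weak axis: I_min = h·b³/12 = 91.6×30.8³/12 = 223000 mm⁴ (b = 30.8 mm is the smaller dimension).
Effective length L_e = KL = 0.5×2.80 m = 1400 mm.
Euler critical load P_cr = π²EI/L_e² = π²×69800×223000/1400² = 78390 N.
P_allow = P_cr/n = 78390/4.8 = 16330 N.

P_allow = 16.3 kN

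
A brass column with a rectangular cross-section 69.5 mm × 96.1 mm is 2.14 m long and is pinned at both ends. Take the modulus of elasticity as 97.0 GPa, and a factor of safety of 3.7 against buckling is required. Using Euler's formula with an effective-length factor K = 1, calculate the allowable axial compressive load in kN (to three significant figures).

P_allow = 152 kN

Buckling occurs about the weak axis: I_min = h·b³/12 = 96.1×69.5³/12 = 2.688×10^6 mm⁴ (b = 69.5 mm is the smaller dimension).
Effective length L_e = KL = 1×2.14 m = 2140 mm.
Euler critical load P_cr = π²EI/L_e² = π²×97000×2.688×10^6/2140² = 562000 N.
P_allow = P_cr/n = 562000/3.7 = 151900 N.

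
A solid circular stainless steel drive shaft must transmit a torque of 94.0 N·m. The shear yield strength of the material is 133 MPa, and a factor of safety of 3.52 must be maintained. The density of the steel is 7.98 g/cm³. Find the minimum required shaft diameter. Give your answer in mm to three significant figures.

Allowable shear stress τ_allow = 133/3.52 = 37.78 MPa.
For a solid shaft τ = 16T/(πd³), so d³ = 16T/(π τ_allow) = 16×94000/(π×37.78) = 12670 mm³.
d = (12670)^(1/3) = 23.31 mm.

d = 23.3 mm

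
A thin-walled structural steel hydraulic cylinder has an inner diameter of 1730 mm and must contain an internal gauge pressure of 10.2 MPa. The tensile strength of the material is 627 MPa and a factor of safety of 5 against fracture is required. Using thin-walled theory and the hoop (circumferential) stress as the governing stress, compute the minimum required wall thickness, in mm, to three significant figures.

σ_allow = 627/5 = 125.4 MPa.
Hoop stress σ_h = pD/(2t), so t = pD/(2σ_allow) = 10.2×1730/(2×125.4) = 70.36 mm.

t = 70.4 mm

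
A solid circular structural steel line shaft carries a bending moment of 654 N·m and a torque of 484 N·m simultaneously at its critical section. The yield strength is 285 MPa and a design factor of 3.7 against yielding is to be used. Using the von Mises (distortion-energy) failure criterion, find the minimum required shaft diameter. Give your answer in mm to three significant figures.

σ_allow = σ_y/n = 285/3.7 = 77.03 MPa.
For a solid shaft σ_b = 32M/(πd³) and τ = 16T/(πd³), so the von Mises stress is σ' = (16/πd³)·√(4M²+3T²).
√(4M²+3T²) = √(4×(654000)² + 3×(484000)²) = 1.554×10^6 N·mm.
d³ = 16×1.554×10^6/(π×77.03) = 102700 mm³.
d = 46.83 mm.

d = 46.8 mm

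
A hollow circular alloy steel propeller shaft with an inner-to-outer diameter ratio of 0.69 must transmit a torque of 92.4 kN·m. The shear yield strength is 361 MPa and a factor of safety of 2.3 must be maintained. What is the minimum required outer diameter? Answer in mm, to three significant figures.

d_o = 157 mm

τ_allow = 361/2.3 = 157.0 MPa.
For a hollow shaft τ = 16T/[πd_o³(1−k⁴)] with k = 0.69, so 1−k⁴ = 0.7733.
d_o³ = 16T/[π τ_allow (1−k⁴)] = 16×9.2400×10^7/(π×157.0×0.7733) = 3.877×10^6 mm³.
d_o = 157.1 mm.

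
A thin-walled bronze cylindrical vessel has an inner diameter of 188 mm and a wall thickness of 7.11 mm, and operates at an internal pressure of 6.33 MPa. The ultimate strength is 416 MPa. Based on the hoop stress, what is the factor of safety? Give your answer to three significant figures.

n = 4.97

σ_h = pD/(2t) = 6.33×188/(2×7.11) = 83.69 MPa.
n = 416/83.69 = 4.971.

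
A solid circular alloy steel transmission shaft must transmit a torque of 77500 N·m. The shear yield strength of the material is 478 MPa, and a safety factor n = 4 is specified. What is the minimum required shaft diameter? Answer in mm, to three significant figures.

Allowable shear stress τ_allow = 478/4 = 119.5 MPa.
For a solid shaft τ = 16T/(πd³), so d³ = 16T/(π τ_allow) = 16×7.7500×10^7/(π×119.5) = 3.303×10^6 mm³.
d = (3.303×10^6)^(1/3) = 148.9 mm.

d = 149 mm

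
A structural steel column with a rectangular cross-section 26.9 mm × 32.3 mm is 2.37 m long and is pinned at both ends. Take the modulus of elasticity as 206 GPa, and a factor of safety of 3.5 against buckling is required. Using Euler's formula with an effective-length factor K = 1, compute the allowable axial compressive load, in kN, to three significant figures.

Buckling occurs about the weak axis: I_min = h·b³/12 = 32.3×26.9³/12 = 52390 mm⁴ (b = 26.9 mm is the smaller dimension).
Effective length L_e = KL = 1×2.37 m = 2370 mm.
Euler critical load P_cr = π²EI/L_e² = π²×206000×52390/2370² = 18960 N.
P_allow = P_cr/n = 18960/3.5 = 5419 N.

P_allow = 5.42 kN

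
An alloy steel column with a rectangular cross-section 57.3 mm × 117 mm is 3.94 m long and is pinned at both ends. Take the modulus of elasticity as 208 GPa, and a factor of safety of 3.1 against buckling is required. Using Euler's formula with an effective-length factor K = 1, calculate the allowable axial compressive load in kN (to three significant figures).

P_allow = 78.2 kN

Buckling occurs about the weak axis: I_min = h·b³/12 = 117×57.3³/12 = 1.834×10^6 mm⁴ (b = 57.3 mm is the smaller dimension).
Effective length L_e = KL = 1×3.94 m = 3940 mm.
Euler critical load P_cr = π²EI/L_e² = π²×208000×1.834×10^6/3940² = 242600 N.
P_allow = P_cr/n = 242600/3.1 = 78250 N.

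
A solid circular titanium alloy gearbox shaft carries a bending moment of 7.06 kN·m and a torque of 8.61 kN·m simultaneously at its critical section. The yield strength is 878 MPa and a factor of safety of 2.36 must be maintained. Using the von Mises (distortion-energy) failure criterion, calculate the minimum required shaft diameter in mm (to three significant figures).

d = 65.5 mm

σ_allow = σ_y/n = 878/2.36 = 372.0 MPa.
For a solid shaft σ_b = 32M/(πd³) and τ = 16T/(πd³), so the von Mises stress is σ' = (16/πd³)·√(4M²+3T²).
√(4M²+3T²) = √(4×(7.060×10^6)² + 3×(8.610×10^6)²) = 2.054×10^7 N·mm.
d³ = 16×2.054×10^7/(π×372.0) = 281100 mm³.
d = 65.51 mm.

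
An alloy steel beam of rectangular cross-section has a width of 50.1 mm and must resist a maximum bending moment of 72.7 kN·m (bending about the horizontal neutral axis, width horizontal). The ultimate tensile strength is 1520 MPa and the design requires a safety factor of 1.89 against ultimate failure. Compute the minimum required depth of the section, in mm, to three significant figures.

σ_allow = 1520/1.89 = 804.2 MPa.
For a rectangular section σ = 6M/(bh²), so h² = 6M/(b σ_allow) = 6×7.2700×10^7/(50.1×804.2) = 10830 mm².
h = 104.0 mm.

h = 104 mm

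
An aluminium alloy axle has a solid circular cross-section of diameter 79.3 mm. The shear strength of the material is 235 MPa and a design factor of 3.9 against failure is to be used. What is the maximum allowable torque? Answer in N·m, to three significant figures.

T_allow = 5900 N·m

τ_allow = 235/3.9 = 60.26 MPa.
For a solid shaft T_allow = τ_allow·πd³/16; πd³/16 = π×79.3³/16 = 97920 mm³.
T_allow = 60.26×97920 = 5.900×10^6 N·mm = 5900 N·m.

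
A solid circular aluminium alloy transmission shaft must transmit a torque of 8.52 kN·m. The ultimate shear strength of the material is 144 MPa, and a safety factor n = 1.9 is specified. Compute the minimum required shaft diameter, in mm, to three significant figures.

Allowable shear stress τ_allow = 144/1.9 = 75.79 MPa.
For a solid shaft τ = 16T/(πd³), so d³ = 16T/(π τ_allow) = 16×8520000/(π×75.79) = 572500 mm³.
d = (572500)^(1/3) = 83.04 mm.

d = 83.0 mm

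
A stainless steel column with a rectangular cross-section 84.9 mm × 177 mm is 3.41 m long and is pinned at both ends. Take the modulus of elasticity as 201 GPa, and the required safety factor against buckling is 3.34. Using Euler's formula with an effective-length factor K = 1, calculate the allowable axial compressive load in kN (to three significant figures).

P_allow = 461 kN

Buckling occurs about the weak axis: I_min = h·b³/12 = 177×84.9³/12 = 9.026×10^6 mm⁴ (b = 84.9 mm is the smaller dimension).
Effective length L_e = KL = 1×3.41 m = 3410 mm.
Euler critical load P_cr = π²EI/L_e² = π²×201000×9.026×10^6/3410² = 1.540×10^6 N.
P_allow = P_cr/n = 1.540×10^6/3.34 = 461100 N.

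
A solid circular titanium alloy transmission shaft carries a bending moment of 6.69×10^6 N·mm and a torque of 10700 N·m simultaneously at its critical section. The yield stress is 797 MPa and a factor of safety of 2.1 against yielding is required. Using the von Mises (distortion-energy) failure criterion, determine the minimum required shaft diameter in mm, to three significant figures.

d = 67.4 mm

σ_allow = σ_y/n = 797/2.1 = 379.5 MPa.
For a solid shaft σ_b = 32M/(πd³) and τ = 16T/(πd³), so the von Mises stress is σ' = (16/πd³)·√(4M²+3T²).
√(4M²+3T²) = √(4×(6.690×10^6)² + 3×(1.070×10^7)²) = 2.286×10^7 N·mm.
d³ = 16×2.286×10^7/(π×379.5) = 306700 mm³.
d = 67.44 mm.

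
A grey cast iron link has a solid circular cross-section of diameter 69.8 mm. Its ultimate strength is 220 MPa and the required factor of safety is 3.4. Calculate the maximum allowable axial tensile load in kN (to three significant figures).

σ_allow = 220/3.4 = 64.71 MPa.
A = πd²/4 = π×69.8²/4 = 3826 mm².
F_allow = σ_allow × A = 64.71×3826 = 247600 N.

F_allow = 248 kN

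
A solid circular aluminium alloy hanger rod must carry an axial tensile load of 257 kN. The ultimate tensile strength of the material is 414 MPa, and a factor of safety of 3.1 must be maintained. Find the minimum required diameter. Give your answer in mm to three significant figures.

d = 49.5 mm

Allowable stress σ_allow = 414/3.1 = 133.5 MPa.
Required area A = F/σ_allow = 257000/133.5 = 1924 mm².
A = πd²/4 → d = √(4A/π) = 49.50 mm.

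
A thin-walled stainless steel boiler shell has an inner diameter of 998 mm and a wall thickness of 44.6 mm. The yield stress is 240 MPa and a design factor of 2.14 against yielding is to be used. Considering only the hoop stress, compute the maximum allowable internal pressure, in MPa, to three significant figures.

σ_allow = 240/2.14 = 112.1 MPa.
σ_h = pD/(2t) → p_allow = 2σ_allow t/D = 2×112.1×44.6/998 = 10.02 MPa.

p_allow = 10.0 MPa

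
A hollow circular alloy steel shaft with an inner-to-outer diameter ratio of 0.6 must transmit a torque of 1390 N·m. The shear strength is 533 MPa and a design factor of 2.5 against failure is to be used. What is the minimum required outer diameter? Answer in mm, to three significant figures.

τ_allow = 533/2.5 = 213.2 MPa.
For a hollow shaft τ = 16T/[πd_o³(1−k⁴)] with k = 0.6, so 1−k⁴ = 0.8704.
d_o³ = 16T/[π τ_allow (1−k⁴)] = 16×1390000/(π×213.2×0.8704) = 38150 mm³.
d_o = 33.66 mm.

d_o = 33.7 mm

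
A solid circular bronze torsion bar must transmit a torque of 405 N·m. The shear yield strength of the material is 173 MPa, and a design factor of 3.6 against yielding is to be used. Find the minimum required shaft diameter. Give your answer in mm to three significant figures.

Allowable shear stress τ_allow = 173/3.6 = 48.06 MPa.
For a solid shaft τ = 16T/(πd³), so d³ = 16T/(π τ_allow) = 16×405000/(π×48.06) = 42920 mm³.
d = (42920)^(1/3) = 35.01 mm.

d = 35.0 mm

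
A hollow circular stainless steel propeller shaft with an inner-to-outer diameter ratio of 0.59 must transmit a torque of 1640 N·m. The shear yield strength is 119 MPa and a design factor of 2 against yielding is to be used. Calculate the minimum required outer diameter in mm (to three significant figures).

d_o = 54.3 mm

τ_allow = 119/2 = 59.50 MPa.
For a hollow shaft τ = 16T/[πd_o³(1−k⁴)] with k = 0.59, so 1−k⁴ = 0.8788.
d_o³ = 16T/[π τ_allow (1−k⁴)] = 16×1640000/(π×59.50×0.8788) = 159700 mm³.
d_o = 54.26 mm.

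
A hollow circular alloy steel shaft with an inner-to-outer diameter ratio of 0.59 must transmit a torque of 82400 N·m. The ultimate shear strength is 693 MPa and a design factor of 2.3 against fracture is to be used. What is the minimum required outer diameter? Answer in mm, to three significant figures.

τ_allow = 693/2.3 = 301.3 MPa.
For a hollow shaft τ = 16T/[πd_o³(1−k⁴)] with k = 0.59, so 1−k⁴ = 0.8788.
d_o³ = 16T/[π τ_allow (1−k⁴)] = 16×8.2400×10^7/(π×301.3×0.8788) = 1.585×10^6 mm³.
d_o = 116.6 mm.

d_o = 117 mm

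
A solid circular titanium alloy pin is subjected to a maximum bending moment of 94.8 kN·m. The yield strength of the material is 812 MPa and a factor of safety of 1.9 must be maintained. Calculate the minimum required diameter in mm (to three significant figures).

d = 131 mm

σ_allow = 812/1.9 = 427.4 MPa.
For a solid circular section σ = 32M/(πd³), so d³ = 32M/(π σ_allow) = 32×9.4800×10^7/(π×427.4) = 2.259×10^6 mm³.
d = 131.2 mm.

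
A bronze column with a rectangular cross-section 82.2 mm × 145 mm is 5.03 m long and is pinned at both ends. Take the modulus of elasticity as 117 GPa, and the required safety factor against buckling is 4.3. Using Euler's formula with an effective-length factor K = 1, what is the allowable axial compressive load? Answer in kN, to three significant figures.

Buckling occurs about the weak axis: I_min = h·b³/12 = 145×82.2³/12 = 6.711×10^6 mm⁴ (b = 82.2 mm is the smaller dimension).
Effective length L_e = KL = 1×5.03 m = 5030 mm.
Euler critical load P_cr = π²EI/L_e² = π²×117000×6.711×10^6/5030² = 306300 N.
P_allow = P_cr/n = 306300/4.3 = 71230 N.

P_allow = 71.2 kN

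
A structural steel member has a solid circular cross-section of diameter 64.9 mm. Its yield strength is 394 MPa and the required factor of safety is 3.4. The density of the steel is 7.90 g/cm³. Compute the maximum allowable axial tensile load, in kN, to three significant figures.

F_allow = 383 kN

σ_allow = 394/3.4 = 115.9 MPa.
A = πd²/4 = π×64.9²/4 = 3308 mm².
F_allow = σ_allow × A = 115.9×3308 = 383400 N.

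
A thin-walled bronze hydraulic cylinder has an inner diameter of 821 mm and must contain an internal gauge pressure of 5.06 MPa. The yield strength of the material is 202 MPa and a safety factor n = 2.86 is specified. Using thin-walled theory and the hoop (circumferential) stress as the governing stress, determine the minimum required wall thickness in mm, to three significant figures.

t = 29.4 mm

σ_allow = 202/2.86 = 70.63 MPa.
Hoop stress σ_h = pD/(2t), so t = pD/(2σ_allow) = 5.06×821/(2×70.63) = 29.41 mm.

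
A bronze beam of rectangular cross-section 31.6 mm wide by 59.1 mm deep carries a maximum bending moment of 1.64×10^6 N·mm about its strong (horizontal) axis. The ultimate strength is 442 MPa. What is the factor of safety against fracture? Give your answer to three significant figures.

n = 4.96

Section modulus S = bh²/6 = 31.6×59.1²/6 = 18400 mm³.
σ = M/S = 1640000/18400 = 89.15 MPa.
n = 442/89.15 = 4.958.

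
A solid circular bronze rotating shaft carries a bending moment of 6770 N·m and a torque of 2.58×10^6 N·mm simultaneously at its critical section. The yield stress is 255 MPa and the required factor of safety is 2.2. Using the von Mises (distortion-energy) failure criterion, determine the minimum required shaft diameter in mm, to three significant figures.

d = 85.6 mm

σ_allow = σ_y/n = 255/2.2 = 115.9 MPa.
For a solid shaft σ_b = 32M/(πd³) and τ = 16T/(πd³), so the von Mises stress is σ' = (16/πd³)·√(4M²+3T²).
√(4M²+3T²) = √(4×(6.770×10^6)² + 3×(2.580×10^6)²) = 1.426×10^7 N·mm.
d³ = 16×1.426×10^7/(π×115.9) = 626500 mm³.
d = 85.57 mm.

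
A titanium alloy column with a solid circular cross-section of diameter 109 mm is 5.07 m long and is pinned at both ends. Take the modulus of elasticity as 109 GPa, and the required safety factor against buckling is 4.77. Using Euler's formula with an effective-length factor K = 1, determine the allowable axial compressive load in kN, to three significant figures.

P_allow = 60.8 kN

I = πd⁴/64 = π×109⁴/64 = 6.929×10^6 mm⁴.
Effective length L_e = KL = 1×5.07 m = 5070 mm.
Euler critical load P_cr = π²EI/L_e² = π²×109000×6.929×10^6/5070² = 290000 N.
P_allow = P_cr/n = 290000/4.77 = 60790 N.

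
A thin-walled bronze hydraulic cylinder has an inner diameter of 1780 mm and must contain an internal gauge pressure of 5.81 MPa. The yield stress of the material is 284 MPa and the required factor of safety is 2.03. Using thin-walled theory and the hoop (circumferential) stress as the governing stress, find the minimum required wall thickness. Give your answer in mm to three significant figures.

σ_allow = 284/2.03 = 139.9 MPa.
Hoop stress σ_h = pD/(2t), so t = pD/(2σ_allow) = 5.81×1780/(2×139.9) = 36.96 mm.

t = 37.0 mm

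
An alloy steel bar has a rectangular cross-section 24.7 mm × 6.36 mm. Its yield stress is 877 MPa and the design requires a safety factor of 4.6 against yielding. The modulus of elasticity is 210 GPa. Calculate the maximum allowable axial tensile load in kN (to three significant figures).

σ_allow = 877/4.6 = 190.7 MPa.
A = 24.7×6.36 = 157.1 mm².
F_allow = σ_allow × A = 190.7×157.1 = 29950 N.

F_allow = 29.9 kN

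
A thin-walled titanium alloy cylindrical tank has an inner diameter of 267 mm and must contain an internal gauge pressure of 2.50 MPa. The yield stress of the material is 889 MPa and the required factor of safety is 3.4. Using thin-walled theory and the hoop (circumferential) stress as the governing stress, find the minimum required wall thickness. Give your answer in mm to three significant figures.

σ_allow = 889/3.4 = 261.5 MPa.
Hoop stress σ_h = pD/(2t), so t = pD/(2σ_allow) = 2.50×267/(2×261.5) = 1.276 mm.

t = 1.28 mm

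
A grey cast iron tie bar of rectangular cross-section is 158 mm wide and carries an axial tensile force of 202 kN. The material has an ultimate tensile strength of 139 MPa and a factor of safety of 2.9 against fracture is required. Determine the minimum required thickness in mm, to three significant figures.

σ_allow = 139/2.9 = 47.93 MPa.
Required area A = F/σ_allow = 202000/47.93 = 4214 mm².
t = A/w = 4214/158 = 26.67 mm.

t = 26.7 mm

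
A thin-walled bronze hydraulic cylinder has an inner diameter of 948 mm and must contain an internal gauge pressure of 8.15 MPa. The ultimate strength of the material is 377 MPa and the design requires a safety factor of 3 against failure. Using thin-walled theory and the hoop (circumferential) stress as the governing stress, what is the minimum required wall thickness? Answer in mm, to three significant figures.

t = 30.7 mm

σ_allow = 377/3 = 125.7 MPa.
Hoop stress σ_h = pD/(2t), so t = pD/(2σ_allow) = 8.15×948/(2×125.7) = 30.74 mm.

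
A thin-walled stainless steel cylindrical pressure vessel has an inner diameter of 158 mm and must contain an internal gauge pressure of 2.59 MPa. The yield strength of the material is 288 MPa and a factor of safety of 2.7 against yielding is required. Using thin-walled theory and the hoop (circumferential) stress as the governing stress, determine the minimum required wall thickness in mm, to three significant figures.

t = 1.92 mm

σ_allow = 288/2.7 = 106.7 MPa.
Hoop stress σ_h = pD/(2t), so t = pD/(2σ_allow) = 2.59×158/(2×106.7) = 1.918 mm.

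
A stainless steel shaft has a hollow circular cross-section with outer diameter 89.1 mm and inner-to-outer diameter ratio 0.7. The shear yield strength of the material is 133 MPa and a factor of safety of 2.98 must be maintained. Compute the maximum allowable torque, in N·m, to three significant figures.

τ_allow = 133/2.98 = 44.63 MPa.
For a hollow shaft T_allow = τ_allow·πd_o³(1−k⁴)/16 with 1−k⁴ = 0.7599, so πd_o³(1−k⁴)/16 = 105500 mm³.
T_allow = 44.63×105500 = 4.710×10^6 N·mm = 4710 N·m.

T_allow = 4710 N·m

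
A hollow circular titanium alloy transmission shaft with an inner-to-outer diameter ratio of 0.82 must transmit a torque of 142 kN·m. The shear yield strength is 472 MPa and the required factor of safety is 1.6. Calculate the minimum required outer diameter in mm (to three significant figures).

d_o = 165 mm

τ_allow = 472/1.6 = 295.0 MPa.
For a hollow shaft τ = 16T/[πd_o³(1−k⁴)] with k = 0.82, so 1−k⁴ = 0.5479.
d_o³ = 16T/[π τ_allow (1−k⁴)] = 16×1.4200×10^8/(π×295.0×0.5479) = 4.475×10^6 mm³.
d_o = 164.8 mm.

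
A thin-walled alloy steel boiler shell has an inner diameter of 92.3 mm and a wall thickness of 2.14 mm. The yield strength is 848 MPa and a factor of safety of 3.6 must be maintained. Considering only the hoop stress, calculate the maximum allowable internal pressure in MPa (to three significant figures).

σ_allow = 848/3.6 = 235.6 MPa.
σ_h = pD/(2t) → p_allow = 2σ_allow t/D = 2×235.6×2.14/92.3 = 10.92 MPa.

p_allow = 10.9 MPa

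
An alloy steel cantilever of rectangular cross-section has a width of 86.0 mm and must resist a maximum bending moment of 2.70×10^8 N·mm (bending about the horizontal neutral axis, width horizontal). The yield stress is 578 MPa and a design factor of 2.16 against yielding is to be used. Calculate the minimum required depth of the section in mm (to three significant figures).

h = 265 mm

σ_allow = 578/2.16 = 267.6 MPa.
For a rectangular section σ = 6M/(bh²), so h² = 6M/(b σ_allow) = 6×2.7000×10^8/(86.0×267.6) = 70400 mm².
h = 265.3 mm.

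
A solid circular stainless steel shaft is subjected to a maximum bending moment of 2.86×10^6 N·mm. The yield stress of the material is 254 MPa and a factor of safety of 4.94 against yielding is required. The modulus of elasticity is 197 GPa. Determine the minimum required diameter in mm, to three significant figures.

d = 82.7 mm

σ_allow = 254/4.94 = 51.42 MPa.
For a solid circular section σ = 32M/(πd³), so d³ = 32M/(π σ_allow) = 32×2860000/(π×51.42) = 566600 mm³.
d = 82.75 mm.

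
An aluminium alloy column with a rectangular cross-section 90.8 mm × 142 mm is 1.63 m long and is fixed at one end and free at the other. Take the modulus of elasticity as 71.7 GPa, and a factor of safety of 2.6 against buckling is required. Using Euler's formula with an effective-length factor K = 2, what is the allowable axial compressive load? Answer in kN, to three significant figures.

Buckling occurs about the weak axis: I_min = h·b³/12 = 142×90.8³/12 = 8.859×10^6 mm⁴ (b = 90.8 mm is the smaller dimension).
Effective length L_e = KL = 2×1.63 m = 3260 mm.
Euler critical load P_cr = π²EI/L_e² = π²×71700×8.859×10^6/3260² = 589900 N.
P_allow = P_cr/n = 589900/2.6 = 226900 N.

P_allow = 227 kN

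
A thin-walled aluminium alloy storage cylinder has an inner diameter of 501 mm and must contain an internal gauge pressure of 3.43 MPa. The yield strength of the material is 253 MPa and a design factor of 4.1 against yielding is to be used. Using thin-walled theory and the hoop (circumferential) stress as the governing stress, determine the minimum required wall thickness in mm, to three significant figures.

t = 13.9 mm

σ_allow = 253/4.1 = 61.71 MPa.
Hoop stress σ_h = pD/(2t), so t = pD/(2σ_allow) = 3.43×501/(2×61.71) = 13.92 mm.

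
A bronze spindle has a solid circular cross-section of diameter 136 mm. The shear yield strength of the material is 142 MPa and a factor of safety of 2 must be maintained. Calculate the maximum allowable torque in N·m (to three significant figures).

T_allow = 35100 N·m

τ_allow = 142/2 = 71.00 MPa.
For a solid shaft T_allow = τ_allow·πd³/16; πd³/16 = π×136³/16 = 493900 mm³.
T_allow = 71.00×493900 = 3.507×10^7 N·mm = 35070 N·m.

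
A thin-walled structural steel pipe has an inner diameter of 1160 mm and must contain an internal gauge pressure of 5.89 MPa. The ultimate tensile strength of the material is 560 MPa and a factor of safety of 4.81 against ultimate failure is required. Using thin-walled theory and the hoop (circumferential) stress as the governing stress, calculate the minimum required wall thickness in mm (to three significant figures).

σ_allow = 560/4.81 = 116.4 MPa.
Hoop stress σ_h = pD/(2t), so t = pD/(2σ_allow) = 5.89×1160/(2×116.4) = 29.34 mm.

t = 29.3 mm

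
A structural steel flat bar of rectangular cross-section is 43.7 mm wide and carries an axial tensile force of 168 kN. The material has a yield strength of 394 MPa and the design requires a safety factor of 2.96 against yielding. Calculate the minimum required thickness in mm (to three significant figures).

t = 28.9 mm

σ_allow = 394/2.96 = 133.1 MPa.
Required area A = F/σ_allow = 168000/133.1 = 1262 mm².
t = A/w = 1262/43.7 = 28.88 mm.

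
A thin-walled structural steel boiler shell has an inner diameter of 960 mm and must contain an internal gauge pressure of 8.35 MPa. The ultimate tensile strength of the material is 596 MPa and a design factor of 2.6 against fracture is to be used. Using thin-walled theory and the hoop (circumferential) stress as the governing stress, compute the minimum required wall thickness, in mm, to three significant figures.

t = 17.5 mm

σ_allow = 596/2.6 = 229.2 MPa.
Hoop stress σ_h = pD/(2t), so t = pD/(2σ_allow) = 8.35×960/(2×229.2) = 17.48 mm.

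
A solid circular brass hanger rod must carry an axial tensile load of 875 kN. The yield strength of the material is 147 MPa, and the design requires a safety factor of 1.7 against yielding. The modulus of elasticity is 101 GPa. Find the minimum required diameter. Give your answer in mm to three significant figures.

Allowable stress σ_allow = 147/1.7 = 86.47 MPa.
Required area A = F/σ_allow = 875000/86.47 = 10120 mm².
A = πd²/4 → d = √(4A/π) = 113.5 mm.

d = 114 mm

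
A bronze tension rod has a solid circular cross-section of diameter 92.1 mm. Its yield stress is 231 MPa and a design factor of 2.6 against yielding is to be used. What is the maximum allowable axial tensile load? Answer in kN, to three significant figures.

σ_allow = 231/2.6 = 88.85 MPa.
A = πd²/4 = π×92.1²/4 = 6662 mm².
F_allow = σ_allow × A = 88.85×6662 = 591900 N.

F_allow = 592 kN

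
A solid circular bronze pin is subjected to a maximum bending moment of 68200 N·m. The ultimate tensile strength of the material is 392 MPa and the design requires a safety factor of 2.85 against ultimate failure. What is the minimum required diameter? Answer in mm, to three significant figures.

d = 172 mm

σ_allow = 392/2.85 = 137.5 MPa.
For a solid circular section σ = 32M/(πd³), so d³ = 32M/(π σ_allow) = 32×6.8200×10^7/(π×137.5) = 5.051×10^6 mm³.
d = 171.6 mm.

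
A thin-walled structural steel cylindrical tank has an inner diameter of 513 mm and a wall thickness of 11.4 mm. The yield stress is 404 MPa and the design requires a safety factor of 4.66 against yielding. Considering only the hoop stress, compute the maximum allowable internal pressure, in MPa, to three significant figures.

p_allow = 3.85 MPa

σ_allow = 404/4.66 = 86.70 MPa.
σ_h = pD/(2t) → p_allow = 2σ_allow t/D = 2×86.70×11.4/513 = 3.853 MPa.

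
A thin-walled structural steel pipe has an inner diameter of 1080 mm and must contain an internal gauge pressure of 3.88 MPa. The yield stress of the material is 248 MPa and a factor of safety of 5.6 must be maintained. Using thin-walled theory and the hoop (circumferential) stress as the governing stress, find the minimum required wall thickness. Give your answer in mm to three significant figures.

σ_allow = 248/5.6 = 44.29 MPa.
Hoop stress σ_h = pD/(2t), so t = pD/(2σ_allow) = 3.88×1080/(2×44.29) = 47.31 mm.

t = 47.3 mm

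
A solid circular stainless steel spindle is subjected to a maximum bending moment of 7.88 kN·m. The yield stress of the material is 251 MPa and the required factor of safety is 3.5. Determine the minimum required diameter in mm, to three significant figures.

σ_allow = 251/3.5 = 71.71 MPa.
For a solid circular section σ = 32M/(πd³), so d³ = 32M/(π σ_allow) = 32×7880000/(π×71.71) = 1.119×10^6 mm³.
d = 103.8 mm.

d = 104 mm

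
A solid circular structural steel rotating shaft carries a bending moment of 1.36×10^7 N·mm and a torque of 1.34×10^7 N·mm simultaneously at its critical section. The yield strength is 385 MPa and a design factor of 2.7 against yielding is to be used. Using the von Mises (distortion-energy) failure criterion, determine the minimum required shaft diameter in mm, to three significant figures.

σ_allow = σ_y/n = 385/2.7 = 142.6 MPa.
For a solid shaft σ_b = 32M/(πd³) and τ = 16T/(πd³), so the von Mises stress is σ' = (16/πd³)·√(4M²+3T²).
√(4M²+3T²) = √(4×(1.360×10^7)² + 3×(1.340×10^7)²) = 3.576×10^7 N·mm.
d³ = 16×3.576×10^7/(π×142.6) = 1.277×10^6 mm³.
d = 108.5 mm.

d = 108 mm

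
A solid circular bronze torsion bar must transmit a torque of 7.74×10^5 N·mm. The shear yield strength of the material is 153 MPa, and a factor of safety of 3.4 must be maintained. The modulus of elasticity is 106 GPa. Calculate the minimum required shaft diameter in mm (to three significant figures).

d = 44.4 mm

Allowable shear stress τ_allow = 153/3.4 = 45.00 MPa.
For a solid shaft τ = 16T/(πd³), so d³ = 16T/(π τ_allow) = 16×774000/(π×45.00) = 87600 mm³.
d = (87600)^(1/3) = 44.41 mm.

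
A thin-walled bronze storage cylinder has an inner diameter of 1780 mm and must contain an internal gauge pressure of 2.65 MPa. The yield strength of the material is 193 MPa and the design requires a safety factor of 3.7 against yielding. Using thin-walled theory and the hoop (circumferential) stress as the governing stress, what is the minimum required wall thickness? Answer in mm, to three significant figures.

σ_allow = 193/3.7 = 52.16 MPa.
Hoop stress σ_h = pD/(2t), so t = pD/(2σ_allow) = 2.65×1780/(2×52.16) = 45.21 mm.

t = 45.2 mm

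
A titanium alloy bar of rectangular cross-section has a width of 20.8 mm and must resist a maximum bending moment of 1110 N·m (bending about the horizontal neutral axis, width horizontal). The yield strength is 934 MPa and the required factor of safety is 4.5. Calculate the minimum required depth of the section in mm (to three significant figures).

σ_allow = 934/4.5 = 207.6 MPa.
For a rectangular section σ = 6M/(bh²), so h² = 6M/(b σ_allow) = 6×1110000/(20.8×207.6) = 1543 mm².
h = 39.28 mm.

h = 39.3 mm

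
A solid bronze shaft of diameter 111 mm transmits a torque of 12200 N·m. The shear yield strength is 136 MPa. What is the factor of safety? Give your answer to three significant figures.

τ = 16T/(πd³) = 16×1.2200×10^7/(π×111³) = 45.43 MPa.
n = τ_limit/τ = 136/45.43 = 2.993.

n = 2.99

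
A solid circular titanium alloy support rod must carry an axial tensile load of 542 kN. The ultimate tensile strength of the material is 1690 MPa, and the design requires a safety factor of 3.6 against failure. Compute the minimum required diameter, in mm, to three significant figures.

d = 38.3 mm

Allowable stress σ_allow = 1690/3.6 = 469.4 MPa.
Required area A = F/σ_allow = 542000/469.4 = 1155 mm².
A = πd²/4 → d = √(4A/π) = 38.34 mm.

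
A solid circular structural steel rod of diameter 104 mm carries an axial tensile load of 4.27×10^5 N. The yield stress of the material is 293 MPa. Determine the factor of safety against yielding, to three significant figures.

A = πd²/4 = 8495 mm².
σ = F/A = 427000/8495 = 50.27 MPa.
n = 293/50.27 = 5.829.

n = 5.83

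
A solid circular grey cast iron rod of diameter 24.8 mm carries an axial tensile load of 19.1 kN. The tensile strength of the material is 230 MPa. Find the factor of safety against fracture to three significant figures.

n = 5.82

A = πd²/4 = 483.1 mm².
σ = F/A = 19100/483.1 = 39.54 MPa.
n = 230/39.54 = 5.817.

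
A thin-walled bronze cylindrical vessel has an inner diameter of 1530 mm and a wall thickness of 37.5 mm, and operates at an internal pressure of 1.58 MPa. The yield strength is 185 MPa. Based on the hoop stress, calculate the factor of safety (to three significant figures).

σ_h = pD/(2t) = 1.58×1530/(2×37.5) = 32.23 MPa.
n = 185/32.23 = 5.740.

n = 5.74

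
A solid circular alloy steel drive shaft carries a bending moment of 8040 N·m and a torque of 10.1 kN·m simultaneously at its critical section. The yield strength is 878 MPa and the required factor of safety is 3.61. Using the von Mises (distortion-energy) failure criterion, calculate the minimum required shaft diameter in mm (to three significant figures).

σ_allow = σ_y/n = 878/3.61 = 243.2 MPa.
For a solid shaft σ_b = 32M/(πd³) and τ = 16T/(πd³), so the von Mises stress is σ' = (16/πd³)·√(4M²+3T²).
√(4M²+3T²) = √(4×(8.040×10^6)² + 3×(1.010×10^7)²) = 2.376×10^7 N·mm.
d³ = 16×2.376×10^7/(π×243.2) = 497600 mm³.
d = 79.24 mm.

d = 79.2 mm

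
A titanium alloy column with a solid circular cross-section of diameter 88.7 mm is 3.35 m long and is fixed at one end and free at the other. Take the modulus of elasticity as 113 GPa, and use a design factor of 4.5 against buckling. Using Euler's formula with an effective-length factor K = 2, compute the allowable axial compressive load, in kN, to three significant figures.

I = πd⁴/64 = π×88.7⁴/64 = 3.039×10^6 mm⁴.
Effective length L_e = KL = 2×3.35 m = 6700 mm.
Euler critical load P_cr = π²EI/L_e² = π²×113000×3.039×10^6/6700² = 75490 N.
P_allow = P_cr/n = 75490/4.5 = 16780 N.

P_allow = 16.8 kN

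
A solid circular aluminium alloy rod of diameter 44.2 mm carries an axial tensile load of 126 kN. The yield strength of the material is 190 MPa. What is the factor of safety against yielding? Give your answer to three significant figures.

n = 2.31

A = πd²/4 = 1534 mm².
σ = F/A = 126000/1534 = 82.12 MPa.
n = 190/82.12 = 2.314.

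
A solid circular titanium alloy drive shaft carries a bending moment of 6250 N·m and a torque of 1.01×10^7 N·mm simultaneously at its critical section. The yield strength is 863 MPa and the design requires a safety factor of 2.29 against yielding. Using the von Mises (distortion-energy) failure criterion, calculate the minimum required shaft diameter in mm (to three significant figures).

d = 66.2 mm

σ_allow = σ_y/n = 863/2.29 = 376.9 MPa.
For a solid shaft σ_b = 32M/(πd³) and τ = 16T/(πd³), so the von Mises stress is σ' = (16/πd³)·√(4M²+3T²).
√(4M²+3T²) = √(4×(6.250×10^6)² + 3×(1.010×10^7)²) = 2.150×10^7 N·mm.
d³ = 16×2.150×10^7/(π×376.9) = 290600 mm³.
d = 66.23 mm.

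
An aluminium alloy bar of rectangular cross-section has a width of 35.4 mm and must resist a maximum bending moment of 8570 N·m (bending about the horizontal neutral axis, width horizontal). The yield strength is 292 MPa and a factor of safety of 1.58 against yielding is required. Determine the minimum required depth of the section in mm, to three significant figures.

h = 88.7 mm

σ_allow = 292/1.58 = 184.8 MPa.
For a rectangular section σ = 6M/(bh²), so h² = 6M/(b σ_allow) = 6×8570000/(35.4×184.8) = 7860 mm².
h = 88.65 mm.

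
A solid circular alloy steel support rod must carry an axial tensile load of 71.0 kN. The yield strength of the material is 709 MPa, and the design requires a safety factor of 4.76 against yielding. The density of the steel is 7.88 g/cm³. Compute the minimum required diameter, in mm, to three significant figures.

Allowable stress σ_allow = 709/4.76 = 148.9 MPa.
Required area A = F/σ_allow = 71000/148.9 = 476.7 mm².
A = πd²/4 → d = √(4A/π) = 24.64 mm.

d = 24.6 mm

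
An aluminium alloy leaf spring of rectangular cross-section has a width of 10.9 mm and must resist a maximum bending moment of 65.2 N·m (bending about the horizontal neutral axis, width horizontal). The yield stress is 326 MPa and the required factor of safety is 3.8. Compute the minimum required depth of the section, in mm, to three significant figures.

σ_allow = 326/3.8 = 85.79 MPa.
For a rectangular section σ = 6M/(bh²), so h² = 6M/(b σ_allow) = 6×65200/(10.9×85.79) = 418.3 mm².
h = 20.45 mm.

h = 20.5 mm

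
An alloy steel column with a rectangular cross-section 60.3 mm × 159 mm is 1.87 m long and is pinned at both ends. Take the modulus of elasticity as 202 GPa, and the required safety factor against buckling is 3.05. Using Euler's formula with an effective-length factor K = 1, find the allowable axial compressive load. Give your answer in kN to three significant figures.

P_allow = 543 kN

Buckling occurs about the weak axis: I_min = h·b³/12 = 159×60.3³/12 = 2.905×10^6 mm⁴ (b = 60.3 mm is the smaller dimension).
Effective length L_e = KL = 1×1.87 m = 1870 mm.
Euler critical load P_cr = π²EI/L_e² = π²×202000×2.905×10^6/1870² = 1.656×10^6 N.
P_allow = P_cr/n = 1.656×10^6/3.05 = 543000 N.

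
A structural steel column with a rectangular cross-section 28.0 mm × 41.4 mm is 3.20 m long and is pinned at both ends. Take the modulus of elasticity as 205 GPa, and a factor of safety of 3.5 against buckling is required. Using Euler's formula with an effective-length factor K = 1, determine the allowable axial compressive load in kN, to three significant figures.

P_allow = 4.28 kN

Buckling occurs about the weak axis: I_min = h·b³/12 = 41.4×28.0³/12 = 75730 mm⁴ (b = 28.0 mm is the smaller dimension).
Effective length L_e = KL = 1×3.20 m = 3200 mm.
Euler critical load P_cr = π²EI/L_e² = π²×205000×75730/3200² = 14960 N.
P_allow = P_cr/n = 14960/3.5 = 4275 N.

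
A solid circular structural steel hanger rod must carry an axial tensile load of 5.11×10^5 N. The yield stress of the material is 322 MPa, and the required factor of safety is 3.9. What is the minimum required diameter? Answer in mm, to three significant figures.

Allowable stress σ_allow = 322/3.9 = 82.56 MPa.
Required area A = F/σ_allow = 511000/82.56 = 6189 mm².
A = πd²/4 → d = √(4A/π) = 88.77 mm.

d = 88.8 mm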